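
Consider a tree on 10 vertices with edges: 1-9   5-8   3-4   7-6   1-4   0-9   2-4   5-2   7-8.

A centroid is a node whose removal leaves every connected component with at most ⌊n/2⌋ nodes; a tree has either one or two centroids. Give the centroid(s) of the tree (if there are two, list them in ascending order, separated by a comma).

Delete 4: the remaining components have sizes 5, 3, 1. Max 5 ≤ 5, so 4 is a centroid.
2 is adjacent to 4 and is also a centroid (the largest component after removing it is likewise 5).

2, 4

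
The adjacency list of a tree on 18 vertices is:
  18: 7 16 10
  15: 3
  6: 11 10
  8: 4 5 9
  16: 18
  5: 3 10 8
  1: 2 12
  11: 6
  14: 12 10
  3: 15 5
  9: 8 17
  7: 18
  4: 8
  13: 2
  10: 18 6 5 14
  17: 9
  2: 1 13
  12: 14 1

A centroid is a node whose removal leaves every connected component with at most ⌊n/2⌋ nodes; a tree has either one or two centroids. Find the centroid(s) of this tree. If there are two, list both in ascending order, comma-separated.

10

If 10 is removed the pieces have sizes 7, 5, 3, 2, all ≤ ⌊18/2⌋ = 9.
No neighbour of 10 does as well, so 10 is the unique centroid.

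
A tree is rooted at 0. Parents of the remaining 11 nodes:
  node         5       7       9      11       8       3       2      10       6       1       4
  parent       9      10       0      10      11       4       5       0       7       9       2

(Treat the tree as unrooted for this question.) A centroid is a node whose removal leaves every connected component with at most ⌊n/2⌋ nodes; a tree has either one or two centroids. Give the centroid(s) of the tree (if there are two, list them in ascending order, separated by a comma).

Delete 9: the remaining components have sizes 6, 4, 1. Max 6 ≤ 6, so 9 is a centroid.
Its neighbour 0 also leaves a largest component of size 6, so both are centroids.

0, 9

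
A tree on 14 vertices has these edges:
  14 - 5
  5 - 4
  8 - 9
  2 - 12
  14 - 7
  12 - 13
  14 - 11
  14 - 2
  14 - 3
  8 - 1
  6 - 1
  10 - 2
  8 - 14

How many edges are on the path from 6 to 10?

6 - 1 - 8 - 14 - 2 - 10: 5 edges.

5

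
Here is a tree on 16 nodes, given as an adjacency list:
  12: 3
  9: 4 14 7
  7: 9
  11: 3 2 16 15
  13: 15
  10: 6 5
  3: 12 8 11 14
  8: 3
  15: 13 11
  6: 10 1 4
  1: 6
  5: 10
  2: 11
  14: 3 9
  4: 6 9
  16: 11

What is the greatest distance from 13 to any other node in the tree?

9

The node farthest from 13 is 5, via 13 – 15 – 11 – 3 – 14 – 9 – 4 – 6 – 10 – 5 — 9 edges.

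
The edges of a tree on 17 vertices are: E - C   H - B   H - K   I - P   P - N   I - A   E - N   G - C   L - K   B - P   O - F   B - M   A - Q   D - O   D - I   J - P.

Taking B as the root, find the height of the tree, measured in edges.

G sits deepest: B → P → N → E → C → G — 5 edges from the root.

5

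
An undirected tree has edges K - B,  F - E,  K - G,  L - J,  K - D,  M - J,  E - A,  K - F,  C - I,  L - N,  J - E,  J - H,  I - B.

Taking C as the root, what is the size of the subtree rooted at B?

Descendants of B (including itself): B, K, F, G, D, E, J, A, M, H, L, N. That's 12.

12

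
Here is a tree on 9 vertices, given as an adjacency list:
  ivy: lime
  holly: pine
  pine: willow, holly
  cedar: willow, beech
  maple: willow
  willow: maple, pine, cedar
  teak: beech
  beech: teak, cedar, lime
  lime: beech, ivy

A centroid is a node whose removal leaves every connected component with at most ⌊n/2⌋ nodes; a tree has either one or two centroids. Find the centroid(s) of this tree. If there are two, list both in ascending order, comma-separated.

cedar

Delete cedar: the remaining components have sizes 4, 4. Max 4 ≤ 4, so cedar is a centroid.
Every other node leaves some component of size > 4, so the centroid is unique.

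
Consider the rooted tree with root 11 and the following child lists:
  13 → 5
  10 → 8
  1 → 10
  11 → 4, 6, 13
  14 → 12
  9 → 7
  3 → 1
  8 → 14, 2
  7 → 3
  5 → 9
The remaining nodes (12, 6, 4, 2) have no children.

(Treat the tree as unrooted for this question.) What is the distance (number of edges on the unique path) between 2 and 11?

9

2 – 8 – 10 – 1 – 3 – 7 – 9 – 5 – 13 – 11: 9 edges.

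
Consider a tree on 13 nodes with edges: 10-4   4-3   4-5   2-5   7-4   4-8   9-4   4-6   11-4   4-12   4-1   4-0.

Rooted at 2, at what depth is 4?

2 – 5 – 4 — 2 edges.

2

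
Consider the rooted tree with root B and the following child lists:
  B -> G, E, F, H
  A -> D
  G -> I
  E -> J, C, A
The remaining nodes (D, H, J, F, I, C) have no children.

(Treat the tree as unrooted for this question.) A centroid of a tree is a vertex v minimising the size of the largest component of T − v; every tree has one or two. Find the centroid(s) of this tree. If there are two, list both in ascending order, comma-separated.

B, E

Delete E: the remaining components have sizes 5, 2, 1, 1. Max 5 ≤ 5, so E is a centroid.
B is adjacent to E and is also a centroid (the largest component after removing it is likewise 5).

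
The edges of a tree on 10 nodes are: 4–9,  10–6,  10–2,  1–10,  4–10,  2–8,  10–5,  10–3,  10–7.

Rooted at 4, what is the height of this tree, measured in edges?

3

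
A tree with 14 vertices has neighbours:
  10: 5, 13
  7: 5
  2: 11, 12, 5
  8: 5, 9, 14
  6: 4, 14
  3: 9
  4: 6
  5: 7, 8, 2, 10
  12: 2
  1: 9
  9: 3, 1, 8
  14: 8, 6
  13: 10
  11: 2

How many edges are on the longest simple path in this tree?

BFS from 11 reaches 4 last, at distance 6; BFS from 4 confirms no node is farther.
Path: 11 – 2 – 5 – 8 – 14 – 6 – 4.

6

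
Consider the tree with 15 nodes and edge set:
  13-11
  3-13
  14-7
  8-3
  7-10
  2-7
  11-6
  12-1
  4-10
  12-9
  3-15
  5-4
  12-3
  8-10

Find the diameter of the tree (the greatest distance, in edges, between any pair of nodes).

Starting from 5, a farthest node is 6 at distance 7.
One longest path: 5 - 4 - 10 - 8 - 3 - 13 - 11 - 6.
So the diameter is 7.

7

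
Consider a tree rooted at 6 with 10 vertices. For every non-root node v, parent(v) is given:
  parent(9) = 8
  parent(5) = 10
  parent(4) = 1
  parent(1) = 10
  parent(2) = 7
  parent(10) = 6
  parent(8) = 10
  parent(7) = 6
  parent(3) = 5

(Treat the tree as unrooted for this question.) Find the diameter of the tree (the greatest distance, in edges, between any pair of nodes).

Starting from 2, a farthest node is 3 at distance 5.
One longest path: 2 - 7 - 6 - 10 - 5 - 3.
So the diameter is 5.

5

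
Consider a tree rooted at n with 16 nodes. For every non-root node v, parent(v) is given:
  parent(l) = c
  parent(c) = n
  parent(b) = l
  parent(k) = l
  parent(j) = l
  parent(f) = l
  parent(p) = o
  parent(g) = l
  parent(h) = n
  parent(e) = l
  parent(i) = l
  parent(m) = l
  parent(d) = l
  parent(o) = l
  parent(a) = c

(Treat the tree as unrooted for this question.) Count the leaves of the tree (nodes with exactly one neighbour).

12

Degree-1 nodes: a, b, d, e, f, g, h, i, j, k, m, p — 12 of them.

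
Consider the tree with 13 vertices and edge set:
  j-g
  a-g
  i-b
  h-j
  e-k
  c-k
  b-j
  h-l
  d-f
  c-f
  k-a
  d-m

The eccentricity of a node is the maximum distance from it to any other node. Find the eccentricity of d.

8

The node farthest from d is i (l also at distance 8), via d-f-c-k-a-g-j-b-i — 8 edges.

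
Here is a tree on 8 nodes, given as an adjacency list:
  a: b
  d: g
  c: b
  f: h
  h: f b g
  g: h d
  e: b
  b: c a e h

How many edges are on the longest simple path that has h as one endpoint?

2

A farthest node from h is c (a, e, d also at distance 2).
The path h–b–c has 2 edges.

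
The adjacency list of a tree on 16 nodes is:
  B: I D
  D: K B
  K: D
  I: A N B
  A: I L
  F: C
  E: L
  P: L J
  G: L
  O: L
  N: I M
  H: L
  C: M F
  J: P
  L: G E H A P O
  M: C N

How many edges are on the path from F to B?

5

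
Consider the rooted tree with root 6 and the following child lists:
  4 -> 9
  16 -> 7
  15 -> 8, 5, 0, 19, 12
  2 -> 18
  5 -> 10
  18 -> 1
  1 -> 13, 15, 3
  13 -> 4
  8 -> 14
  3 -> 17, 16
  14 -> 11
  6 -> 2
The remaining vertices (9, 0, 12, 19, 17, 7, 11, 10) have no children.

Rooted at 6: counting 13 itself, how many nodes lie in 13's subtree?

3

The subtree rooted at 13 contains: 13, 4, 9 — 3 nodes.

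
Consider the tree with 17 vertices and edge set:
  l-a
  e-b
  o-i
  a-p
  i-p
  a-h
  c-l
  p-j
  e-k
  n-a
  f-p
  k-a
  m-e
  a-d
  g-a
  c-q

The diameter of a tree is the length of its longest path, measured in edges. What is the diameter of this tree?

6

BFS from m reaches q last, at distance 6; BFS from q confirms no node is farther.
Path: m–e–k–a–l–c–q.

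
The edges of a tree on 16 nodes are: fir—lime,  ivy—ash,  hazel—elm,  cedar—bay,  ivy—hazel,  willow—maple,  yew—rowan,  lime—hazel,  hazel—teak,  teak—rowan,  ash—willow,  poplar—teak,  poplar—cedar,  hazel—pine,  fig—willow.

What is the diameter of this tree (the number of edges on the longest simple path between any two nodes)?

Starting from maple, a farthest node is bay at distance 8.
One longest path: maple – willow – ash – ivy – hazel – teak – poplar – cedar – bay.
So the diameter is 8.

8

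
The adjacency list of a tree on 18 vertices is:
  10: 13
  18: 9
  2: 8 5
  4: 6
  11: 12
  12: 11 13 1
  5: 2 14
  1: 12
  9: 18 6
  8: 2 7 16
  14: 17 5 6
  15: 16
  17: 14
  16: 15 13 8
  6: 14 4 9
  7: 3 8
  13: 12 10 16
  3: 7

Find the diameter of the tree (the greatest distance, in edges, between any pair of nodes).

10

Starting from 1, a farthest node is 18 at distance 10.
One longest path: 1 - 12 - 13 - 16 - 8 - 2 - 5 - 14 - 6 - 9 - 18.
So the diameter is 10.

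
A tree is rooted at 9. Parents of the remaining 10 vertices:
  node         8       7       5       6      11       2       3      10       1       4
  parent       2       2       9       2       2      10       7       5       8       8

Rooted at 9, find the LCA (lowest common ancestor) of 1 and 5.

5

Ancestors of 1 (toward the root): 1, 8, 2, 10, 5, 9.
Ancestors of 5: 5, 9.
The deepest node appearing in both lists is 5.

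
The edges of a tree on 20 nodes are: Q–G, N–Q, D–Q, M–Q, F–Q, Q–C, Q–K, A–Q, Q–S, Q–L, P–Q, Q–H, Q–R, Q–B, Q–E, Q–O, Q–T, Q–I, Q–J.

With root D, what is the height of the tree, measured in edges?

The longest root-to-leaf path is D-Q-H (2 edges).

2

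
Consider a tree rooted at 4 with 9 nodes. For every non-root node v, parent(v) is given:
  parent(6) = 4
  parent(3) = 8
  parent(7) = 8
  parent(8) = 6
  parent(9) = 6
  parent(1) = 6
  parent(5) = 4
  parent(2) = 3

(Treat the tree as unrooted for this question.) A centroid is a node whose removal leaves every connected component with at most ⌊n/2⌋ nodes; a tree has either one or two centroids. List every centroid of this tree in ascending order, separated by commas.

6

Removing 6 splits the tree into components of sizes 4, 2, 1, 1; the largest is 4 ≤ ⌊9/2⌋ = 4.
No neighbour of 6 does as well, so 6 is the unique centroid.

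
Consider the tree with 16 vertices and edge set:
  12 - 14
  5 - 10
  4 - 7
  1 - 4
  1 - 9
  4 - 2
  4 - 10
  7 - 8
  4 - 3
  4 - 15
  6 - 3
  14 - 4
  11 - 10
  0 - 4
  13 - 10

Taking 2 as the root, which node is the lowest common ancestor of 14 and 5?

4

Ancestors of 14 (toward the root): 14, 4, 2.
Ancestors of 5: 5, 10, 4, 2.
The deepest node appearing in both lists is 4.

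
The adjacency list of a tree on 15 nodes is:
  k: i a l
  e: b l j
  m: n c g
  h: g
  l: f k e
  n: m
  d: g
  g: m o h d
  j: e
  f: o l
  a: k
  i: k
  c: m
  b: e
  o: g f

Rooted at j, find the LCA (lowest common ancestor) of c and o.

o

c's ancestor chain is c, m, g, o, f, l, e, j and o's is o, f, l, e, j; they first meet at o.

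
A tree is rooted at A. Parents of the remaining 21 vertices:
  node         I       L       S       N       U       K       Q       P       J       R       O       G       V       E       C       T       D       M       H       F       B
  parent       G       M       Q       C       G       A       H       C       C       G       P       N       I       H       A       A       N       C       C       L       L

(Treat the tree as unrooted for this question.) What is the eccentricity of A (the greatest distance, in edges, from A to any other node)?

5

Distances from A peak at 5, attained at V.
A – C – N – G – I – V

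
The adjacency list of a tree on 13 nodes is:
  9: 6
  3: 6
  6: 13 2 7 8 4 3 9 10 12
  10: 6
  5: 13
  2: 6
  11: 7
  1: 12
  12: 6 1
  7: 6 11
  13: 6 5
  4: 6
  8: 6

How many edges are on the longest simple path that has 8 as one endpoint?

3

A farthest node from 8 is 5 (11, 1 also at distance 3).
The path 8 – 6 – 13 – 5 has 3 edges.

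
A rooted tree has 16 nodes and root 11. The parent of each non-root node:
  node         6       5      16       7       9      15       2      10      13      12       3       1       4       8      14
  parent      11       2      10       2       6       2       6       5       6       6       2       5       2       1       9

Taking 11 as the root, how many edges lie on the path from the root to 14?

3

11 – 6 – 9 – 14 — 3 edges.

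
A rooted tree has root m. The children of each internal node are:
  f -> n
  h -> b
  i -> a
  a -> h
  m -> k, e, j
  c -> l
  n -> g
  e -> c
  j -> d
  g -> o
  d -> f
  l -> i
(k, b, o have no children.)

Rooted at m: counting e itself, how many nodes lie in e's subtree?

7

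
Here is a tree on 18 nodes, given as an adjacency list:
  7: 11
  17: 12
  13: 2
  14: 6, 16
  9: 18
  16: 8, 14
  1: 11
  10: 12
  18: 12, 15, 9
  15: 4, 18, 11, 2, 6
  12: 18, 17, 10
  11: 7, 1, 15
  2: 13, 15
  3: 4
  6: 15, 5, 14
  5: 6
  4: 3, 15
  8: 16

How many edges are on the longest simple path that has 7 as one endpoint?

Distances from 7 peak at 6, attained at 8.
7 – 11 – 15 – 6 – 14 – 16 – 8

6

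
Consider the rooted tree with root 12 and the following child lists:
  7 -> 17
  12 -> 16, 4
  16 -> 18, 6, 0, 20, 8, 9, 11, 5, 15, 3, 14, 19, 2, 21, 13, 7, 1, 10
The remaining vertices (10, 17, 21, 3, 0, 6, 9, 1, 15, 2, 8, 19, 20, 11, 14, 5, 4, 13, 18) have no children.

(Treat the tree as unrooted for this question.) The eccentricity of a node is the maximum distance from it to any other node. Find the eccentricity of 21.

3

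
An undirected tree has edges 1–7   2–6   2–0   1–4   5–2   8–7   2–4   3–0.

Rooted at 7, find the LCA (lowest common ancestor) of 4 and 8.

Ancestors of 4 (toward the root): 4, 1, 7.
Ancestors of 8: 8, 7.
The deepest node appearing in both lists is 7.

7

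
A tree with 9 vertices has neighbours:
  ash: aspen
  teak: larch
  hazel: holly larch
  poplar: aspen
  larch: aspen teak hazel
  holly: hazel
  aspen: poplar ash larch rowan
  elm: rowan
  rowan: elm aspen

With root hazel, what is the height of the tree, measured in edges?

A deepest node is elm, reached by hazel → larch → aspen → rowan → elm.
That path has 4 edges, so the height is 4.

4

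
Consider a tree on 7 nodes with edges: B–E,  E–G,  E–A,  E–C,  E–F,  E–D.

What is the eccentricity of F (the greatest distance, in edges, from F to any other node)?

2

Distances from F peak at 2, attained at D (C, A, B, G also at distance 2).
F–E–D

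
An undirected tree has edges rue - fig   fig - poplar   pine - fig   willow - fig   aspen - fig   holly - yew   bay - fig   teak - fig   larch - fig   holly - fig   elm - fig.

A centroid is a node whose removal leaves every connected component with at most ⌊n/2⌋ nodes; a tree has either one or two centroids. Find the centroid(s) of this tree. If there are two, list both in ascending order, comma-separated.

fig

Removing fig splits the tree into components of sizes 2, 1, 1, 1, 1, 1, 1, 1, 1, 1; the largest is 2 ≤ ⌊12/2⌋ = 6.
Every other node leaves some component of size > 6, so the centroid is unique.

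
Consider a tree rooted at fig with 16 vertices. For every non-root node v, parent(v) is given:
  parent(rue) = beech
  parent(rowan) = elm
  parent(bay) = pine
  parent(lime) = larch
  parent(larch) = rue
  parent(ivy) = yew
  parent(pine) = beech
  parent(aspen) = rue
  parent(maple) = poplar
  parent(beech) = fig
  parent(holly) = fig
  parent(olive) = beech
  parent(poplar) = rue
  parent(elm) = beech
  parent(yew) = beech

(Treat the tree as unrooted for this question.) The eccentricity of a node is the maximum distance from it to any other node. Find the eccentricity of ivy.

5

The node farthest from ivy is lime (maple also at distance 5), via ivy–yew–beech–rue–larch–lime — 5 edges.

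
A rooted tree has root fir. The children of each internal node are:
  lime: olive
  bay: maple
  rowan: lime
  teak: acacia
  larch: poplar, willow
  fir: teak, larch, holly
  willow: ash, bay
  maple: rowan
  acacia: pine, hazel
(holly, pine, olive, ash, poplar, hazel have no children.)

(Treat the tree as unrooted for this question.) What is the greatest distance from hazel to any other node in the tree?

10

The node farthest from hazel is olive, via hazel – acacia – teak – fir – larch – willow – bay – maple – rowan – lime – olive — 10 edges.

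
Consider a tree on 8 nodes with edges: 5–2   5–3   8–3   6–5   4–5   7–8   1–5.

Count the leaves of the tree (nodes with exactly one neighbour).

5

Exactly 5 nodes have a single neighbour: 1, 2, 4, 6, 7.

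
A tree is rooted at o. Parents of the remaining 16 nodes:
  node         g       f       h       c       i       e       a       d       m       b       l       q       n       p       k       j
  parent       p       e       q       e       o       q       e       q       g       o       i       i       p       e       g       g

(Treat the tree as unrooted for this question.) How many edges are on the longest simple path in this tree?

7

BFS from b reaches j last, at distance 7; BFS from j confirms no node is farther.
Path: b – o – i – q – e – p – g – j.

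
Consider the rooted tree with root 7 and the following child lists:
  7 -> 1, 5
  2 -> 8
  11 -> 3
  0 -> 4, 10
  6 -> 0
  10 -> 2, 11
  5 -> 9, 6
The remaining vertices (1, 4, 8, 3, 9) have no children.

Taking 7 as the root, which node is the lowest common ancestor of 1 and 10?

7

Ancestors of 1 (toward the root): 1, 7.
Ancestors of 10: 10, 0, 6, 5, 7.
The deepest node appearing in both lists is 7.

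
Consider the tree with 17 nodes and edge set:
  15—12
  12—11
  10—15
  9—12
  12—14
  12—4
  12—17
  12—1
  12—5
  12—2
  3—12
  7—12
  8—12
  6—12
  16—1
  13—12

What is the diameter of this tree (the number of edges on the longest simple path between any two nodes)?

A longest path is 16 - 1 - 12 - 15 - 10, with 4 edges.

4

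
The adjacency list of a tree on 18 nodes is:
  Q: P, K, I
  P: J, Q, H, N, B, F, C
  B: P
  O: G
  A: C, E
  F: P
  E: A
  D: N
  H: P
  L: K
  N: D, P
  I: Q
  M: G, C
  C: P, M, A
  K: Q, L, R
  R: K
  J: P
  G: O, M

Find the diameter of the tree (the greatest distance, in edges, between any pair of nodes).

7

Starting from R, a farthest node is O at distance 7.
One longest path: R - K - Q - P - C - M - G - O.
So the diameter is 7.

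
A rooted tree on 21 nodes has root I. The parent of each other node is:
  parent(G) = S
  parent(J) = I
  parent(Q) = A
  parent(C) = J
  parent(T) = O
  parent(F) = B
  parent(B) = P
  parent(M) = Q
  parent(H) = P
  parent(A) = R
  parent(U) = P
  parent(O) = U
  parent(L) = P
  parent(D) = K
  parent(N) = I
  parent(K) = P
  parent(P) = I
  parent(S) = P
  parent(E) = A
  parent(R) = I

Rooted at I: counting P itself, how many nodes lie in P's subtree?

12

Descendants of P (including itself): P, U, H, S, B, K, L, O, G, F, D, T. That's 12.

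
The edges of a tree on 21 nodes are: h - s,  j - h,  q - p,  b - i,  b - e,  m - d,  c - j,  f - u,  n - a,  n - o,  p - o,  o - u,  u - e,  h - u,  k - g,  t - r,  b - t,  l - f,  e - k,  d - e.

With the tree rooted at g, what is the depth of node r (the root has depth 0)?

5

Climbing from r to the root: r–t–b–e–k–g. That's 5 steps.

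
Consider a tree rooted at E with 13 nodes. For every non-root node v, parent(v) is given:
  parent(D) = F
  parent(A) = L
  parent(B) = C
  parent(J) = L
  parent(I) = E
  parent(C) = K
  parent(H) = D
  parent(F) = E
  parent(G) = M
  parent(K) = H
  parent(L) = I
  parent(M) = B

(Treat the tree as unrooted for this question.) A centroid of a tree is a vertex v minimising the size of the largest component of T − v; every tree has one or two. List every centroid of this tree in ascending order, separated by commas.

If D is removed the pieces have sizes 6, 6, all ≤ ⌊13/2⌋ = 6.
No neighbour of D does as well, so D is the unique centroid.

D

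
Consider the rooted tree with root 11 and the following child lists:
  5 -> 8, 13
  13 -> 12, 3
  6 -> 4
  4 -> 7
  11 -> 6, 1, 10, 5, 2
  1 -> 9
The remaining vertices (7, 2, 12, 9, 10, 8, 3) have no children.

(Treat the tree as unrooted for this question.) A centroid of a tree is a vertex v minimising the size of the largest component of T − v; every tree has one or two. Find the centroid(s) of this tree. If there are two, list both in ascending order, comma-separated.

Removing 11 splits the tree into components of sizes 5, 3, 2, 1, 1; the largest is 5 ≤ ⌊13/2⌋ = 6.
No neighbour of 11 does as well, so 11 is the unique centroid.

11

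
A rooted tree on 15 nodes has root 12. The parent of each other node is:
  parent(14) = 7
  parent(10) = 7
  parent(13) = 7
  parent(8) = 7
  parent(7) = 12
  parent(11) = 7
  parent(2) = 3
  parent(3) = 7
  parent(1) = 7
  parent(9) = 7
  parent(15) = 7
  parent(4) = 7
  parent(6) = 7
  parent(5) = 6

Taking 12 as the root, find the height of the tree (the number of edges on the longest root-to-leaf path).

3

The longest root-to-leaf path is 12 → 7 → 6 → 5 (3 edges).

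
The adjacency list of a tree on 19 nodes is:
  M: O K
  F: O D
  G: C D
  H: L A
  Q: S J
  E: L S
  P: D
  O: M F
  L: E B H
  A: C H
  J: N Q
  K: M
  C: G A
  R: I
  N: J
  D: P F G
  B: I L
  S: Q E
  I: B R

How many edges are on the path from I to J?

6

The path is I - B - L - E - S - Q - J, which has 6 edges.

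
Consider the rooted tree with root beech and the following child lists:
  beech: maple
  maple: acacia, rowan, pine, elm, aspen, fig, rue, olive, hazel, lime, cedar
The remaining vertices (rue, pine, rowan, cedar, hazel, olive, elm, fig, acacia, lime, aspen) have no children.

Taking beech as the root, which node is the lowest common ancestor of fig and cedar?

maple

fig's ancestor chain is fig, maple, beech and cedar's is cedar, maple, beech; they first meet at maple.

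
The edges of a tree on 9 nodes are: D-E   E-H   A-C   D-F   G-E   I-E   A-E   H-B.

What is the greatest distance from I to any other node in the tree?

3

The node farthest from I is C (B, F also at distance 3), via I – E – A – C — 3 edges.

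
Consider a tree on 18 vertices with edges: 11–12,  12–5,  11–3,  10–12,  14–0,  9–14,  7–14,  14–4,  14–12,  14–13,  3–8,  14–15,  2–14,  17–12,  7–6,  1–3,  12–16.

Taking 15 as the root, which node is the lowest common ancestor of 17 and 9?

17's ancestor chain is 17, 12, 14, 15 and 9's is 9, 14, 15; they first meet at 14.

14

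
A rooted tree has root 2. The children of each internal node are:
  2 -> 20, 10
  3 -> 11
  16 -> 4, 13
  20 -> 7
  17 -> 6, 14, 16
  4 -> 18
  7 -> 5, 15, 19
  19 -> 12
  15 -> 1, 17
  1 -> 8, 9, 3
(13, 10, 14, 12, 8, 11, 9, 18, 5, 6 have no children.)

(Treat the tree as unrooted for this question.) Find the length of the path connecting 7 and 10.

3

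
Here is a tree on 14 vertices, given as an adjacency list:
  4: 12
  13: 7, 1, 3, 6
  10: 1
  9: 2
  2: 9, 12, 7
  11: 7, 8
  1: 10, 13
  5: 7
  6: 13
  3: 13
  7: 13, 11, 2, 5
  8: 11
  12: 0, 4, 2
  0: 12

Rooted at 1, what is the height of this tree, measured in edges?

0 sits deepest: 1 – 13 – 7 – 2 – 12 – 0 — 5 edges from the root.

5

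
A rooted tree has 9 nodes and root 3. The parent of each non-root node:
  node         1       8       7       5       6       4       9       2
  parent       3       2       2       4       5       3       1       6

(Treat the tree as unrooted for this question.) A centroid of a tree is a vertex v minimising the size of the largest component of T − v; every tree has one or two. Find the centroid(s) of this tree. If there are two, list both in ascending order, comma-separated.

5

If 5 is removed the pieces have sizes 4, 4, all ≤ ⌊9/2⌋ = 4.
No neighbour of 5 does as well, so 5 is the unique centroid.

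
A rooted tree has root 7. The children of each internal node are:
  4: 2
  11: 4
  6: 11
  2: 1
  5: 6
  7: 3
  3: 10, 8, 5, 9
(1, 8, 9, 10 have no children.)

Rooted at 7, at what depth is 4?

5

Path from 7 to 4: 7 → 3 → 5 → 6 → 11 → 4, which has 5 edges.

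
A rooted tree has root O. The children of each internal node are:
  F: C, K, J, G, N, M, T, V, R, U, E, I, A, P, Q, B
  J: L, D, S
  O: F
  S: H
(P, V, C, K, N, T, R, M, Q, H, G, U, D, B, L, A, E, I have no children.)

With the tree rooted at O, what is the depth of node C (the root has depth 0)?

Climbing from C to the root: C – F – O. That's 2 steps.

2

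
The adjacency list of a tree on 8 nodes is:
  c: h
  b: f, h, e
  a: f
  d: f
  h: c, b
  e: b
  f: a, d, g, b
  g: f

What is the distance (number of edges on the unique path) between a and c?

Walking from a: a – f – b – h – c. Length 4.

4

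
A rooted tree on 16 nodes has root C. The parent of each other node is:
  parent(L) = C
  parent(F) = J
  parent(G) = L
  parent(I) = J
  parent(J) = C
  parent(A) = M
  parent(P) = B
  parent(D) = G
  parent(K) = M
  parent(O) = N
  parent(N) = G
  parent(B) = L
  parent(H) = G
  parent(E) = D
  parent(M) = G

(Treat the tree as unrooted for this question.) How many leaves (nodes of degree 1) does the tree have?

The leaves are A, E, F, H, I, K, O, P.
That is 8 leaves.

8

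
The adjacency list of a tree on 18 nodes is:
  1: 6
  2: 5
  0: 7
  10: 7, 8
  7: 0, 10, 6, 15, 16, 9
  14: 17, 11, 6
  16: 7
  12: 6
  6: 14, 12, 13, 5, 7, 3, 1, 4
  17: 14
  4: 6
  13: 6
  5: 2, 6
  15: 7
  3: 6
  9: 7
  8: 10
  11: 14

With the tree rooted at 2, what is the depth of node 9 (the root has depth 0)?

4

2 → 5 → 6 → 7 → 9 — 4 edges.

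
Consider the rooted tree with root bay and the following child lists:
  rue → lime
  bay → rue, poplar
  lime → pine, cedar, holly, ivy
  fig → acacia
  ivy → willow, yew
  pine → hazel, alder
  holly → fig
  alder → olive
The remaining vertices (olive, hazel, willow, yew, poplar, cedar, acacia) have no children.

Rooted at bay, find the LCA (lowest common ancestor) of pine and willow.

lime

Path pine→root: pine lime rue bay; path willow→root: willow ivy lime rue bay.
First common node: lime.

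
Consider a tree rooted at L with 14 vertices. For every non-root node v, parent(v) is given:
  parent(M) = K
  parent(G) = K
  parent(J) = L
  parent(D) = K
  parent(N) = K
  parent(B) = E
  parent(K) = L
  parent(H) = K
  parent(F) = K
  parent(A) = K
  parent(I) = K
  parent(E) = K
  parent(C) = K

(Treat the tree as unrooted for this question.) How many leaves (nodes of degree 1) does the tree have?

Degree-1 nodes: A, B, C, D, F, G, H, I, J, M, N — 11 of them.

11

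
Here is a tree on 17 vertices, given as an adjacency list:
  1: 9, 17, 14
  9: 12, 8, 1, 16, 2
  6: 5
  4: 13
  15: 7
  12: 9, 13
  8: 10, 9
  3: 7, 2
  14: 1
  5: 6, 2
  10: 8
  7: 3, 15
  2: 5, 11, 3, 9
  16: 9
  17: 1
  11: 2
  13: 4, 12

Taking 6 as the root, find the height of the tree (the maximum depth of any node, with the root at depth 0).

A deepest node is 4, reached by 6 – 5 – 2 – 9 – 12 – 13 – 4.
That path has 6 edges, so the height is 6.

6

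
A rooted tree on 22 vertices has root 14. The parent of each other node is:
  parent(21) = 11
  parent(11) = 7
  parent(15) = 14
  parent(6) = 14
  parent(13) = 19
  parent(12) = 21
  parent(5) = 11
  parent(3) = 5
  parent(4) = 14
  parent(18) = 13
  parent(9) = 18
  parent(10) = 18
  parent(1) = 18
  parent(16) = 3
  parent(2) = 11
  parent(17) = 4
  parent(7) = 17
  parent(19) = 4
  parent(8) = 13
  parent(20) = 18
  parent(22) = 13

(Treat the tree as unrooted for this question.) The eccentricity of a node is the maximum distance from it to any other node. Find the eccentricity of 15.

8

A farthest node from 15 is 16.
The path 15–14–4–17–7–11–5–3–16 has 8 edges.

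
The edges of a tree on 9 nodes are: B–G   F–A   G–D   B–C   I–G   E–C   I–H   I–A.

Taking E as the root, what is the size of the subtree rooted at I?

I's subtree: {I, A, H, F}, size 4.

4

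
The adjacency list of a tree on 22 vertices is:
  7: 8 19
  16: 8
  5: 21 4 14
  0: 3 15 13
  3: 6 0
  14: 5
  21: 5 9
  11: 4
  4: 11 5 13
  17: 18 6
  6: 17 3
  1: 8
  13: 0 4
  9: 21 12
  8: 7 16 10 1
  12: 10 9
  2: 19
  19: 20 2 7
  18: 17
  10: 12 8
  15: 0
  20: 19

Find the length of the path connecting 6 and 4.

4

6–3–0–13–4: 4 edges.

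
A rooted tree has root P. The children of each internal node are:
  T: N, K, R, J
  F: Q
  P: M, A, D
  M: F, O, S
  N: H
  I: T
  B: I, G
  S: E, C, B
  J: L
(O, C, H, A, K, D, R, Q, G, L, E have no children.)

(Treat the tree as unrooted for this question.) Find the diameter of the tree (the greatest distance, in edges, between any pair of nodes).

Starting from H, a farthest node is Q at distance 8.
One longest path: H–N–T–I–B–S–M–F–Q.
So the diameter is 8.

8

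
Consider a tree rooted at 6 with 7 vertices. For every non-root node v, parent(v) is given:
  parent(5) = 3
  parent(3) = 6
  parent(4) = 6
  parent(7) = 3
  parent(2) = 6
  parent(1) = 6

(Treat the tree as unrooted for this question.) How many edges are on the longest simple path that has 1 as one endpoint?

Distances from 1 peak at 3, attained at 7 (5 also at distance 3).
1-6-3-7

3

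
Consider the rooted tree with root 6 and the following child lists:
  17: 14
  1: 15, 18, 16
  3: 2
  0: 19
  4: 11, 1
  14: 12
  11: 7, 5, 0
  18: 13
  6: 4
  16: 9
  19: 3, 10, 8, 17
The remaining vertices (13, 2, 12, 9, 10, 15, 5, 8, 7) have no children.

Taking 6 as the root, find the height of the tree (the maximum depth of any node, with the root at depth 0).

7

12 sits deepest: 6-4-11-0-19-17-14-12 — 7 edges from the root.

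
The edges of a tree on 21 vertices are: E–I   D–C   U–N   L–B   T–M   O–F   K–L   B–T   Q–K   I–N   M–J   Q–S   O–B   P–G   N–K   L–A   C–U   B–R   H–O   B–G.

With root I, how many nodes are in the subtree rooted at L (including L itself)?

12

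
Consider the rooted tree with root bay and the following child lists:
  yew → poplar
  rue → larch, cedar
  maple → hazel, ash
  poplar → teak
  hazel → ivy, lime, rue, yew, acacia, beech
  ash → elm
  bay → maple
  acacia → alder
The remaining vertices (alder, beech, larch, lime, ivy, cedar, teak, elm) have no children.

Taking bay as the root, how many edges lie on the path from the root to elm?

3

Climbing from elm to the root: elm–ash–maple–bay. That's 3 steps.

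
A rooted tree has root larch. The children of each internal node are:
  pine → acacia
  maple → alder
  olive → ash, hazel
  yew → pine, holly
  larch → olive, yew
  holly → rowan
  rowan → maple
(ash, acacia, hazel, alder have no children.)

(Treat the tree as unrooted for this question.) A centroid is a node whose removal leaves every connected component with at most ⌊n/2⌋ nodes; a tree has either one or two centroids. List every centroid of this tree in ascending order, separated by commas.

yew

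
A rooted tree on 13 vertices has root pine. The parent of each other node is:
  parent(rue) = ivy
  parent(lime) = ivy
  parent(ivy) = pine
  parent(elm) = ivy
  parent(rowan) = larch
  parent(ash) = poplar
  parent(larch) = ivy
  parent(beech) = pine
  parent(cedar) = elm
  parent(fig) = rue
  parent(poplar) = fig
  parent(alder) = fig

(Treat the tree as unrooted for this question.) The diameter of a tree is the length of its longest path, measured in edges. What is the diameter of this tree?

A longest path is ash – poplar – fig – rue – ivy – pine – beech, with 6 edges.

6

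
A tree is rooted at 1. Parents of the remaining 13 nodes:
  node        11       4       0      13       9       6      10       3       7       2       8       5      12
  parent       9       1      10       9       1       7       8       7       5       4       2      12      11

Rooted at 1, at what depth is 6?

Climbing from 6 to the root: 6 → 7 → 5 → 12 → 11 → 9 → 1. That's 6 steps.

6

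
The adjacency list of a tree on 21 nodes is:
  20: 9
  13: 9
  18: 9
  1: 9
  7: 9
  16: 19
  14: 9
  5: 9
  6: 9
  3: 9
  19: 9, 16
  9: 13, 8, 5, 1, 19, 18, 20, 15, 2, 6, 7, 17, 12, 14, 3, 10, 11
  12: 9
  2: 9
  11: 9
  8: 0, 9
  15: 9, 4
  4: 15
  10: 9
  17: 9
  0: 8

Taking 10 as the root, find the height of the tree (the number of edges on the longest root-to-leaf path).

A deepest node is 4, reached by 10-9-15-4.
That path has 3 edges, so the height is 3.

3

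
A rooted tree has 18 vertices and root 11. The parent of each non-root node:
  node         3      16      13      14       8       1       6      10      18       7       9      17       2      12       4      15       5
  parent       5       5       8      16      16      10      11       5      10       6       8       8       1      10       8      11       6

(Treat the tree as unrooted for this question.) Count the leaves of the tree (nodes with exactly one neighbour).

11

Exactly 11 nodes have a single neighbour: 2, 3, 4, 7, 9, 12, 13, 14, 15, 17, 18.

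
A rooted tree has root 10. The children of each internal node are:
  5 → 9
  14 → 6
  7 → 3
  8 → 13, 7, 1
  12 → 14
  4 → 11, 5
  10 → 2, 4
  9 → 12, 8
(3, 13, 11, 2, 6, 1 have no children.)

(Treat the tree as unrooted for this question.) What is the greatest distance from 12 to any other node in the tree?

5

The node farthest from 12 is 2, via 12 – 9 – 5 – 4 – 10 – 2 — 5 edges.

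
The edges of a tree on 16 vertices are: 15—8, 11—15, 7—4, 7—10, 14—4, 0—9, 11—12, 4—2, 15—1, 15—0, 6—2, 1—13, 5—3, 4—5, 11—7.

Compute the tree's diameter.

A longest path is 13-1-15-11-7-4-2-6, with 7 edges.

7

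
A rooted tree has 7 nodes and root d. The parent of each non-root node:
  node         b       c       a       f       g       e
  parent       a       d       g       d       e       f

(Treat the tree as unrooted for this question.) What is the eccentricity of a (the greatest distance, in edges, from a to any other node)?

5

A farthest node from a is c.
The path a-g-e-f-d-c has 5 edges.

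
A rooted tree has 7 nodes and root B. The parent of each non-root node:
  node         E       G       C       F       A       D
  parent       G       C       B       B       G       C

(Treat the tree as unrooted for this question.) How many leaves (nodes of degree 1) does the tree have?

The leaves are A, D, E, F.
That is 4 leaves.

4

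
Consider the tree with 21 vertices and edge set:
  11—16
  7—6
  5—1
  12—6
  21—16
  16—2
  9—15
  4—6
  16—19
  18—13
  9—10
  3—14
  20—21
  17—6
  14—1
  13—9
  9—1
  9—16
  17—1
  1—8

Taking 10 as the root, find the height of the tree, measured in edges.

5

A deepest node is 4, reached by 10–9–1–17–6–4.
That path has 5 edges, so the height is 5.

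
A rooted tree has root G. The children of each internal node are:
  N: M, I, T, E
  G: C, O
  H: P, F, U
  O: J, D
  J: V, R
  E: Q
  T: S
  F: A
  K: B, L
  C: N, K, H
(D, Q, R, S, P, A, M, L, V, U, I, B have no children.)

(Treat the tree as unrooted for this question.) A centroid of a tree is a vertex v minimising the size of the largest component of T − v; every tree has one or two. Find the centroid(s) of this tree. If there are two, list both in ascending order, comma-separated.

C

Delete C: the remaining components have sizes 7, 6, 5, 3. Max 7 ≤ 11, so C is a centroid.
No neighbour of C does as well, so C is the unique centroid.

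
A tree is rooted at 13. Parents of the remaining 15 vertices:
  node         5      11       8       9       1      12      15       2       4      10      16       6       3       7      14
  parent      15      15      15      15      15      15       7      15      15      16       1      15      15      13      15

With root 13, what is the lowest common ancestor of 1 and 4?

15

Path 1→root: 1 15 7 13; path 4→root: 4 15 7 13.
First common node: 15.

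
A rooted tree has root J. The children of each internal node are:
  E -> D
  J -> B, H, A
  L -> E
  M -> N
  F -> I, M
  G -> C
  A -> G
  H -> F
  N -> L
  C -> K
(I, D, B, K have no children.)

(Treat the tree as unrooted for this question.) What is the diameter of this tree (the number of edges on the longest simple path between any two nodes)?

11

A longest path is K–C–G–A–J–H–F–M–N–L–E–D, with 11 edges.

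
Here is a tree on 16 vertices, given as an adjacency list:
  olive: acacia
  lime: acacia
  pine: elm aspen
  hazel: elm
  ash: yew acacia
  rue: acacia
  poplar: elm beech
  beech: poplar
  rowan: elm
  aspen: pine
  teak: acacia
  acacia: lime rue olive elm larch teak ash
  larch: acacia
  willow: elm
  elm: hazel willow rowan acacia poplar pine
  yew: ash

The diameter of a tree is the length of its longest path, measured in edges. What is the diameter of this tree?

5

A longest path is beech - poplar - elm - acacia - ash - yew, with 5 edges.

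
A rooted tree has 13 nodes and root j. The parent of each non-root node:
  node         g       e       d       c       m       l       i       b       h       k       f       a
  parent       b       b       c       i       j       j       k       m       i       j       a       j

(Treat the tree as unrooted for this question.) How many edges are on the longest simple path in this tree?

A longest path is g - b - m - j - k - i - c - d, with 7 edges.

7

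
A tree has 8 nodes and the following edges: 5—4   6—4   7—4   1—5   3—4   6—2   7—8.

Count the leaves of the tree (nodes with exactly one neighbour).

4

The leaves are 1, 2, 3, 8.
That is 4 leaves.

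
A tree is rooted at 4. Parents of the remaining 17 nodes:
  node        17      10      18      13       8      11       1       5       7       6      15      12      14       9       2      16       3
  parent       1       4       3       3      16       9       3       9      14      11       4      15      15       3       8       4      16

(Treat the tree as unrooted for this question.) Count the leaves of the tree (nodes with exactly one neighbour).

The leaves are 2, 5, 6, 7, 10, 12, 13, 17, 18.
That is 9 leaves.

9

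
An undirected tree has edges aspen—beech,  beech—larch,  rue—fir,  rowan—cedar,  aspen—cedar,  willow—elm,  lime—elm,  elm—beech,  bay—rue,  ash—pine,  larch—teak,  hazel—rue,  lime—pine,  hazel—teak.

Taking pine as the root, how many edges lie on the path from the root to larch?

4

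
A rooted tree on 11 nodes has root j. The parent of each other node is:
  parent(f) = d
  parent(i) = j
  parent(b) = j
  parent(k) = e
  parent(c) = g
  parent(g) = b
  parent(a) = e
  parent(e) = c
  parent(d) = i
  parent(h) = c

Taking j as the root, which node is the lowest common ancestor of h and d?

j

Path h→root: h c g b j; path d→root: d i j.
First common node: j.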